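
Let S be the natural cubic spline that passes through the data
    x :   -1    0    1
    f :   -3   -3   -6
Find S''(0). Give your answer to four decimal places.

-4.5000

Write σ_i for S''(x_i). With h_i = 1, 1 and divided differences Δ_i = 0, -3, the continuity of S' gives the tridiagonal system
  1·σ_0 + 4·σ_1 + 1·σ_2 = 6(Δ_1 - Δ_0) = -18
Natural end conditions: σ_0 = σ_2 = 0.
Forward elimination and back-substitution give σ_0 = 0, σ_1 = -9/2, σ_2 = 0.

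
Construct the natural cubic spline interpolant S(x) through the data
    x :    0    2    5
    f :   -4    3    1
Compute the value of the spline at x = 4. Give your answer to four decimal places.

2.7778

With M_i denoting the second derivative at x_i, h_i = 2, 3, and Δ_i = (y_(i+1) − y_i)/h_i = 7/2, -2/3:
  2·M_0 + 10·M_1 + 3·M_2 = 6(Δ_1 - Δ_0) = -25
Natural end conditions: M_0 = M_2 = 0.
Solving: M_0 = 0, M_1 = -5/2, M_2 = 0.
On [2, 5], S(x) = 3 + 11/6·(x - 2) - 5/4·(x - 2)² + 5/36·(x - 2)³.
With (x - 2) = 2: S(4) = 25/9.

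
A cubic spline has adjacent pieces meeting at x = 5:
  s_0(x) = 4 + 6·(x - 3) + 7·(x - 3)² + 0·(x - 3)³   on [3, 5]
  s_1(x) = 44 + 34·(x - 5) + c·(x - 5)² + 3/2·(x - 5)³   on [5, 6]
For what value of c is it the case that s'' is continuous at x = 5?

7

s_0''(x) = 14 + 0·(x - 3), so s_0''(5) = 14. On the right, s_1''(5) = 2c, so c = 7.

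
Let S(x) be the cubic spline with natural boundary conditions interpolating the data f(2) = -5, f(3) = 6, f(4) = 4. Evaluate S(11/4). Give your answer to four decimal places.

4.3164

Put M_i = S'' at the i-th knot. Here h = (1, 1) and Δ = (11, -2), so the interior equations h_(i-1)·M_(i-1) + 2(h_(i-1)+h_i)·M_i + h_i·M_(i+1) = 6(Δ_i − Δ_(i-1)) read
  1·M_0 + 4·M_1 + 1·M_2 = 6(Δ_1 - Δ_0) = -78
Natural end conditions: M_0 = M_2 = 0.
Forward elimination and back-substitution give M_0 = 0, M_1 = -39/2, M_2 = 0.
On [2, 3], S(x) = -5 + 57/4·(x - 2) + 0·(x - 2)² - 13/4·(x - 2)³.
With (x - 2) = 3/4: S(11/4) = 1105/256.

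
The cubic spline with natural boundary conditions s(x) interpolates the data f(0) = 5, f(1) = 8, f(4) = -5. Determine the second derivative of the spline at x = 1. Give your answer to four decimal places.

Put σ_i = s'' at the i-th knot. Here h = (1, 3) and Δ = (3, -13/3), so the interior equations h_(i-1)·σ_(i-1) + 2(h_(i-1)+h_i)·σ_i + h_i·σ_(i+1) = 6(Δ_i − Δ_(i-1)) read
  1·σ_0 + 8·σ_1 + 3·σ_2 = 6(Δ_1 - Δ_0) = -44
Natural end conditions: σ_0 = σ_2 = 0.
Solving: σ_0 = 0, σ_1 = -11/2, σ_2 = 0.

-5.5000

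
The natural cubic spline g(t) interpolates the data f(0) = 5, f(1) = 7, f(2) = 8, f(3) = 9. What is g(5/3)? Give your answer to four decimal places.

Put m_i = g'' at the i-th knot. Here h = (1, 1, 1) and Δ = (2, 1, 1), so the interior equations h_(i-1)·m_(i-1) + 2(h_(i-1)+h_i)·m_i + h_i·m_(i+1) = 6(Δ_i − Δ_(i-1)) read
  1·m_0 + 4·m_1 + 1·m_2 = 6(Δ_1 - Δ_0) = -6
  1·m_1 + 4·m_2 + 1·m_3 = 6(Δ_2 - Δ_1) = 0
Natural end conditions: m_0 = m_3 = 0.
Hence m_0 = 0, m_1 = -8/5, m_2 = 2/5, m_3 = 0.
On [1, 2], g(t) = 7 + 22/15·(t - 1) - 4/5·(t - 1)² + 1/3·(t - 1)³.
With (t - 1) = 2/3: g(5/3) = 3127/405.

7.7210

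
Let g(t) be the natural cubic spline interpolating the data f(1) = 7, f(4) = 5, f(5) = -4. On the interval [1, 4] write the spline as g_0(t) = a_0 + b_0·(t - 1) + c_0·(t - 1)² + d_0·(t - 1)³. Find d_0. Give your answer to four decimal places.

Let σ_i = g''(x_i). Step sizes h_i = 3, 1; slopes of the chords Δ_i = (y_(i+1) - y_i)/h_i = -2/3, -9.
  3·σ_0 + 8·σ_1 + 1·σ_2 = 6(Δ_1 - Δ_0) = -50
Natural end conditions: σ_0 = σ_2 = 0.
Solving: σ_0 = 0, σ_1 = -25/4, σ_2 = 0.
On [1, 4], with g_0(t) = a_0 + b_0·(t - 1) + c_0·(t - 1)² + d_0·(t - 1)³: c_0 = σ_0/2 = 0, d_0 = (σ_1 - σ_0)/(6h_0) = -25/72, b_0 = Δ_0 - h_0(2σ_0 + σ_1)/6 = 59/24.

-0.3472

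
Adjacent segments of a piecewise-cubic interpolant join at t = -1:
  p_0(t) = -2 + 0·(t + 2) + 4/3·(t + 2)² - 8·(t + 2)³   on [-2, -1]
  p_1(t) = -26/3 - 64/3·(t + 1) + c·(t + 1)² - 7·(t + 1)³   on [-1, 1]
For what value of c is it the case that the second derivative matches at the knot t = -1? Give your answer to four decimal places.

p_0''(t) = 8/3 - 48·(t + 2), so p_0''(-1) = -136/3. On the right, p_1''(-1) = 2c, so c = -68/3.

-22.6667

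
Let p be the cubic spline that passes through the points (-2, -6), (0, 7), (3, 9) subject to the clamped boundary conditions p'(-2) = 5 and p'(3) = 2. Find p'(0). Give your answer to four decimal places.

4.3500

Put M_i = p'' at the i-th knot. Here h = (2, 3) and Δ = (13/2, 2/3), so the interior equations h_(i-1)·M_(i-1) + 2(h_(i-1)+h_i)·M_i + h_i·M_(i+1) = 6(Δ_i − Δ_(i-1)) read
  2·M_0 + 10·M_1 + 3·M_2 = 6(Δ_1 - Δ_0) = -35
Clamped end conditions give two more equations: 2h_0·M_0 + h_0·M_1 = 6(Δ_0 - p'(-2)) = 9 and h_1·M_1 + 2h_1·M_2 = 6(p'(3) - Δ_1) = 8.
Solving: M_0 = 103/20, M_1 = -29/5, M_2 = 127/30.
On [0, 3], p'(t) = b_1 + 2c_1·t + 3d_1·t² with b_1 = Δ_1 - h_1(2M_1 + M_2)/6 = 87/20, c_1 = M_1/2 = -29/10, d_1 = (M_2 - M_1)/(6h_1) = 301/540. So p'(0) = 87/20.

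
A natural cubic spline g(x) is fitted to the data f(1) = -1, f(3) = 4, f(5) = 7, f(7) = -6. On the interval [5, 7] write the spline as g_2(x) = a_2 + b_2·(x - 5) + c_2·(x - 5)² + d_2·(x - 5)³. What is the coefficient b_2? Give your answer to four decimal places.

Let σ_i = g''(x_i). Step sizes h_i = 2, 2, 2; slopes of the chords Δ_i = (y_(i+1) - y_i)/h_i = 5/2, 3/2, -13/2.
  2·σ_0 + 8·σ_1 + 2·σ_2 = 6(Δ_1 - Δ_0) = -6
  2·σ_1 + 8·σ_2 + 2·σ_3 = 6(Δ_2 - Δ_1) = -48
Natural end conditions: σ_0 = σ_3 = 0.
Solving the tridiagonal system: σ_0 = 0, σ_1 = 4/5, σ_2 = -31/5, σ_3 = 0.
On [5, 7], with g_2(x) = a_2 + b_2·(x - 5) + c_2·(x - 5)² + d_2·(x - 5)³: c_2 = σ_2/2 = -31/10, d_2 = (σ_3 - σ_2)/(6h_2) = 31/60, b_2 = Δ_2 - h_2(2σ_2 + σ_3)/6 = -71/30.

-2.3667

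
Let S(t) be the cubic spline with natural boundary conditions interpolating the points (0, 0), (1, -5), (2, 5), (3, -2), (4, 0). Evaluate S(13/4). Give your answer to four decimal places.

Put M_i = S'' at the i-th knot. Here h = (1, 1, 1, 1) and Δ = (-5, 10, -7, 2), so the interior equations h_(i-1)·M_(i-1) + 2(h_(i-1)+h_i)·M_i + h_i·M_(i+1) = 6(Δ_i − Δ_(i-1)) read
  1·M_0 + 4·M_1 + 1·M_2 = 6(Δ_1 - Δ_0) = 90
  1·M_1 + 4·M_2 + 1·M_3 = 6(Δ_2 - Δ_1) = -102
  1·M_2 + 4·M_3 + 1·M_4 = 6(Δ_3 - Δ_2) = 54
Natural end conditions: M_0 = M_4 = 0.
Forward elimination and back-substitution give M_0 = 0, M_1 = 453/14, M_2 = -276/7, M_3 = 327/14, M_4 = 0.
On [3, 4], S(t) = -2 - 81/14·(t - 3) + 327/28·(t - 3)² - 109/28·(t - 3)³.
With (t - 3) = 1/4: S(13/4) = -711/256.

-2.7773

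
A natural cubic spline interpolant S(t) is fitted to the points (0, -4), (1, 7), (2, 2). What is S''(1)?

Let M_i = S''(x_i). Step sizes h_i = 1, 1; slopes of the chords Δ_i = (y_(i+1) - y_i)/h_i = 11, -5.
  1·M_0 + 4·M_1 + 1·M_2 = 6(Δ_1 - Δ_0) = -96
Natural end conditions: M_0 = M_2 = 0.
Solving: M_0 = 0, M_1 = -24, M_2 = 0.

-24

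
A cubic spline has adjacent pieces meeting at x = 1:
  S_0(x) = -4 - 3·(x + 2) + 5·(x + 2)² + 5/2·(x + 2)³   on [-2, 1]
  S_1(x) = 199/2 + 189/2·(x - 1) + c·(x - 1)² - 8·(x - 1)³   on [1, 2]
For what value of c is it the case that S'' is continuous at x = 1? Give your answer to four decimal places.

27.5000

S_0''(x) = 10 + 15·(x + 2), so S_0''(1) = 55. On the right, S_1''(1) = 2c, so c = 55/2.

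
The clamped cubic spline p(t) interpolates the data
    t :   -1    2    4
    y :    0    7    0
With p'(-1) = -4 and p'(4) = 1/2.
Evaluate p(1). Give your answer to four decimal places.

With m_i denoting the second derivative at x_i, h_i = 3, 2, and Δ_i = (y_(i+1) − y_i)/h_i = 7/3, -7/2:
  3·m_0 + 10·m_1 + 2·m_2 = 6(Δ_1 - Δ_0) = -35
Clamped end conditions give two more equations: 2h_0·m_0 + h_0·m_1 = 6(Δ_0 - p'(-1)) = 38 and h_1·m_1 + 2h_1·m_2 = 6(p'(4) - Δ_1) = 24.
Solving: m_0 = 161/15, m_1 = -44/5, m_2 = 52/5.
On [-1, 2], p(t) = 0 - 4·(t + 1) + 161/30·(t + 1)² - 293/270·(t + 1)³.
With (t + 1) = 2: p(1) = 646/135.

4.7852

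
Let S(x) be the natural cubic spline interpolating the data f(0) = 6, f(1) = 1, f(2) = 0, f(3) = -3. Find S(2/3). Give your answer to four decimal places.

Let M_i = S''(x_i). Step sizes h_i = 1, 1, 1; slopes of the chords Δ_i = (y_(i+1) - y_i)/h_i = -5, -1, -3.
  1·M_0 + 4·M_1 + 1·M_2 = 6(Δ_1 - Δ_0) = 24
  1·M_1 + 4·M_2 + 1·M_3 = 6(Δ_2 - Δ_1) = -12
Natural end conditions: M_0 = M_3 = 0.
Solving: M_0 = 0, M_1 = 36/5, M_2 = -24/5, M_3 = 0.
On [0, 1], S(x) = 6 - 31/5·x + 0·x² + 6/5·x³.
With x = 2/3: S(2/3) = 20/9.

2.2222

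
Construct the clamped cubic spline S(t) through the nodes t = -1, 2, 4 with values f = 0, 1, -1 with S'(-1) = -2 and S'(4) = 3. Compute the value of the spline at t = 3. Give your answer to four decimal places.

Put M_i = S'' at the i-th knot. Here h = (3, 2) and Δ = (1/3, -1), so the interior equations h_(i-1)·M_(i-1) + 2(h_(i-1)+h_i)·M_i + h_i·M_(i+1) = 6(Δ_i − Δ_(i-1)) read
  3·M_0 + 10·M_1 + 2·M_2 = 6(Δ_1 - Δ_0) = -8
Clamped end conditions give two more equations: 2h_0·M_0 + h_0·M_1 = 6(Δ_0 - S'(-1)) = 14 and h_1·M_1 + 2h_1·M_2 = 6(S'(4) - Δ_1) = 24.
Hence M_0 = 62/15, M_1 = -18/5, M_2 = 39/5.
On [2, 4], S(t) = 1 - 6/5·(t - 2) - 9/5·(t - 2)² + 19/20·(t - 2)³.
With (t - 2) = 1: S(3) = -21/20.

-1.0500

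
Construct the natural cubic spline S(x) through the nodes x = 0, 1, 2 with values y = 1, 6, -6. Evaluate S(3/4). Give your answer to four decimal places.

6.1445

Let σ_i = S''(x_i). Step sizes h_i = 1, 1; slopes of the chords Δ_i = (y_(i+1) - y_i)/h_i = 5, -12.
  1·σ_0 + 4·σ_1 + 1·σ_2 = 6(Δ_1 - Δ_0) = -102
Natural end conditions: σ_0 = σ_2 = 0.
Solving the tridiagonal system: σ_0 = 0, σ_1 = -51/2, σ_2 = 0.
On [0, 1], S(x) = 1 + 37/4·x + 0·x² - 17/4·x³.
With x = 3/4: S(3/4) = 1573/256.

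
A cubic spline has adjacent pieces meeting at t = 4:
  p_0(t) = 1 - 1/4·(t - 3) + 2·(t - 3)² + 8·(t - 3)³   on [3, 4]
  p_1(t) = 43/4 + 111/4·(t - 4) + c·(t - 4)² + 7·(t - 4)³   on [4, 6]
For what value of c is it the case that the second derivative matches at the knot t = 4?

p_0''(t) = 4 + 48·(t - 3), so p_0''(4) = 52. On the right, p_1''(4) = 2c, so c = 26.

26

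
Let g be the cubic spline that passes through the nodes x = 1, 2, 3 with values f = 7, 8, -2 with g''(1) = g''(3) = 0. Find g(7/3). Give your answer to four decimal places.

With m_i denoting the second derivative at x_i, h_i = 1, 1, and Δ_i = (y_(i+1) − y_i)/h_i = 1, -10:
  1·m_0 + 4·m_1 + 1·m_2 = 6(Δ_1 - Δ_0) = -66
Natural end conditions: m_0 = m_2 = 0.
Solving: m_0 = 0, m_1 = -33/2, m_2 = 0.
On [2, 3], g(x) = 8 - 9/2·(x - 2) - 33/4·(x - 2)² + 11/4·(x - 2)³.
With (x - 2) = 1/3: g(7/3) = 307/54.

5.6852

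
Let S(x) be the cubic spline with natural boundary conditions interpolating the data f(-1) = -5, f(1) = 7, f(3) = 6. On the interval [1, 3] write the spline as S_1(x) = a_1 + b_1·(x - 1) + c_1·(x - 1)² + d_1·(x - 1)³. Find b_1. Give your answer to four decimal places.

Write m_i for S''(x_i). With h_i = 2, 2 and divided differences Δ_i = 6, -1/2, the continuity of S' gives the tridiagonal system
  2·m_0 + 8·m_1 + 2·m_2 = 6(Δ_1 - Δ_0) = -39
Natural end conditions: m_0 = m_2 = 0.
Solving: m_0 = 0, m_1 = -39/8, m_2 = 0.
On [1, 3], with S_1(x) = a_1 + b_1·(x - 1) + c_1·(x - 1)² + d_1·(x - 1)³: c_1 = m_1/2 = -39/16, d_1 = (m_2 - m_1)/(6h_1) = 13/32, b_1 = Δ_1 - h_1(2m_1 + m_2)/6 = 11/4.

2.7500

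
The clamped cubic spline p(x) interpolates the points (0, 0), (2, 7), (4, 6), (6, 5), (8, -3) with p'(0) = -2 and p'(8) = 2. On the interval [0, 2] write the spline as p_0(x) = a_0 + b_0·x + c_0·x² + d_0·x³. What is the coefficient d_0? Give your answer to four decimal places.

-1.5290

Let M_i = p''(x_i). Step sizes h_i = 2, 2, 2, 2; slopes of the chords Δ_i = (y_(i+1) - y_i)/h_i = 7/2, -1/2, -1/2, -4.
  2·M_0 + 8·M_1 + 2·M_2 = 6(Δ_1 - Δ_0) = -24
  2·M_1 + 8·M_2 + 2·M_3 = 6(Δ_2 - Δ_1) = 0
  2·M_2 + 8·M_3 + 2·M_4 = 6(Δ_3 - Δ_2) = -21
Clamped end conditions give two more equations: 2h_0·M_0 + h_0·M_1 = 6(Δ_0 - p'(0)) = 33 and h_3·M_3 + 2h_3·M_4 = 6(p'(8) - Δ_3) = 36.
Forward elimination and back-substitution give M_0 = 1301/112, M_1 = -377/56, M_2 = 53/16, M_3 = -365/56, M_4 = 1373/112.
On [0, 2], with p_0(x) = a_0 + b_0·x + c_0·x² + d_0·x³: c_0 = M_0/2 = 1301/224, d_0 = (M_1 - M_0)/(6h_0) = -685/448, b_0 = Δ_0 - h_0(2M_0 + M_1)/6 = -2.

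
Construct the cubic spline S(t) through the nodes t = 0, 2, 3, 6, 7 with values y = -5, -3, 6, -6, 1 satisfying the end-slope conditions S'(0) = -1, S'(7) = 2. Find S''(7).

-24

Put m_i = S'' at the i-th knot. Here h = (2, 1, 3, 1) and Δ = (1, 9, -4, 7), so the interior equations h_(i-1)·m_(i-1) + 2(h_(i-1)+h_i)·m_i + h_i·m_(i+1) = 6(Δ_i − Δ_(i-1)) read
  2·m_0 + 6·m_1 + 1·m_2 = 6(Δ_1 - Δ_0) = 48
  1·m_1 + 8·m_2 + 3·m_3 = 6(Δ_2 - Δ_1) = -78
  3·m_2 + 8·m_3 + 1·m_4 = 6(Δ_3 - Δ_2) = 66
Clamped end conditions give two more equations: 2h_0·m_0 + h_0·m_1 = 6(Δ_0 - S'(0)) = 12 and h_3·m_3 + 2h_3·m_4 = 6(S'(7) - Δ_3) = -30.
Solving the tridiagonal system: m_0 = -3, m_1 = 12, m_2 = -18, m_3 = 18, m_4 = -24.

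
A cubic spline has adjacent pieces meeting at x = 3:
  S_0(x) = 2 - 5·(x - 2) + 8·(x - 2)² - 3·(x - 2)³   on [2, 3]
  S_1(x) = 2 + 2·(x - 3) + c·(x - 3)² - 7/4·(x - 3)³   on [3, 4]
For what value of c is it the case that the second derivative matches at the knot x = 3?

S_0''(x) = 16 - 18·(x - 2), so S_0''(3) = -2. On the right, S_1''(3) = 2c, so c = -1.

-1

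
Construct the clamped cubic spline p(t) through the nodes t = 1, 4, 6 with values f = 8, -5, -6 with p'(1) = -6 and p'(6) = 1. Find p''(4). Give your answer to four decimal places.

Put σ_i = p'' at the i-th knot. Here h = (3, 2) and Δ = (-13/3, -1/2), so the interior equations h_(i-1)·σ_(i-1) + 2(h_(i-1)+h_i)·σ_i + h_i·σ_(i+1) = 6(Δ_i − Δ_(i-1)) read
  3·σ_0 + 10·σ_1 + 2·σ_2 = 6(Δ_1 - Δ_0) = 23
Clamped end conditions give two more equations: 2h_0·σ_0 + h_0·σ_1 = 6(Δ_0 - p'(1)) = 10 and h_1·σ_1 + 2h_1·σ_2 = 6(p'(6) - Δ_1) = 9.
Hence σ_0 = 23/30, σ_1 = 9/5, σ_2 = 27/20.

1.8000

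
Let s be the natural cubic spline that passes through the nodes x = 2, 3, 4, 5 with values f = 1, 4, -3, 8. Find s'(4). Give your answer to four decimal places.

Write σ_i for s''(x_i). With h_i = 1, 1, 1 and divided differences Δ_i = 3, -7, 11, the continuity of s' gives the tridiagonal system
  1·σ_0 + 4·σ_1 + 1·σ_2 = 6(Δ_1 - Δ_0) = -60
  1·σ_1 + 4·σ_2 + 1·σ_3 = 6(Δ_2 - Δ_1) = 108
Natural end conditions: σ_0 = σ_3 = 0.
Forward elimination and back-substitution give σ_0 = 0, σ_1 = -116/5, σ_2 = 164/5, σ_3 = 0.
On [4, 5], s'(x) = b_2 + 2c_2·(x - 4) + 3d_2·(x - 4)² with b_2 = Δ_2 - h_2(2σ_2 + σ_3)/6 = 1/15, c_2 = σ_2/2 = 82/5, d_2 = (σ_3 - σ_2)/(6h_2) = -82/15. So s'(4) = 1/15.

0.0667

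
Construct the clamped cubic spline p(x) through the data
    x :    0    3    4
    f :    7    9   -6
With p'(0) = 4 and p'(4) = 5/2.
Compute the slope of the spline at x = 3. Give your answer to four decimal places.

Put σ_i = p'' at the i-th knot. Here h = (3, 1) and Δ = (2/3, -15), so the interior equations h_(i-1)·σ_(i-1) + 2(h_(i-1)+h_i)·σ_i + h_i·σ_(i+1) = 6(Δ_i − Δ_(i-1)) read
  3·σ_0 + 8·σ_1 + 1·σ_2 = 6(Δ_1 - Δ_0) = -94
Clamped end conditions give two more equations: 2h_0·σ_0 + h_0·σ_1 = 6(Δ_0 - p'(0)) = -20 and h_1·σ_1 + 2h_1·σ_2 = 6(p'(4) - Δ_1) = 105.
Solving: σ_0 = 193/24, σ_1 = -91/4, σ_2 = 511/8.
On [3, 4], p'(x) = b_1 + 2c_1·(x - 3) + 3d_1·(x - 3)² with b_1 = Δ_1 - h_1(2σ_1 + σ_2)/6 = -289/16, c_1 = σ_1/2 = -91/8, d_1 = (σ_2 - σ_1)/(6h_1) = 231/16. So p'(3) = -289/16.

-18.0625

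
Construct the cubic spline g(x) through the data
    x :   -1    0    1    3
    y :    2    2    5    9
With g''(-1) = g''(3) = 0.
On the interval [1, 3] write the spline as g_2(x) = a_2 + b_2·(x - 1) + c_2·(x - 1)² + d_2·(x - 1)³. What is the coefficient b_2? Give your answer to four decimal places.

3.2174

Write M_i for g''(x_i). With h_i = 1, 1, 2 and divided differences Δ_i = 0, 3, 2, the continuity of g' gives the tridiagonal system
  1·M_0 + 4·M_1 + 1·M_2 = 6(Δ_1 - Δ_0) = 18
  1·M_1 + 6·M_2 + 2·M_3 = 6(Δ_2 - Δ_1) = -6
Natural end conditions: M_0 = M_3 = 0.
Forward elimination and back-substitution give M_0 = 0, M_1 = 114/23, M_2 = -42/23, M_3 = 0.
On [1, 3], with g_2(x) = a_2 + b_2·(x - 1) + c_2·(x - 1)² + d_2·(x - 1)³: c_2 = M_2/2 = -21/23, d_2 = (M_3 - M_2)/(6h_2) = 7/46, b_2 = Δ_2 - h_2(2M_2 + M_3)/6 = 74/23.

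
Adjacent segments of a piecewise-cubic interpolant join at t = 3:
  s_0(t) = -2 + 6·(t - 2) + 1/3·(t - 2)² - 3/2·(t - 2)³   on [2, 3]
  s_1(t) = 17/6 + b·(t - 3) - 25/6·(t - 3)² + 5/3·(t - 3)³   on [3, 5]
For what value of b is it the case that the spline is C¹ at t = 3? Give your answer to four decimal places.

2.1667

s_0'(t) = 6 + 2/3·(t - 2) - 9/2·(t - 2)², so s_0'(3) = 13/6. On the right, s_1'(3) = b, so b = 13/6.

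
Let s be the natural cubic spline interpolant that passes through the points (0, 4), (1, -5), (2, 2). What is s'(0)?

-13

Let M_i = s''(x_i). Step sizes h_i = 1, 1; slopes of the chords Δ_i = (y_(i+1) - y_i)/h_i = -9, 7.
  1·M_0 + 4·M_1 + 1·M_2 = 6(Δ_1 - Δ_0) = 96
Natural end conditions: M_0 = M_2 = 0.
Forward elimination and back-substitution give M_0 = 0, M_1 = 24, M_2 = 0.
On [0, 1], s'(x) = b_0 + 2c_0·x + 3d_0·x² with b_0 = Δ_0 - h_0(2M_0 + M_1)/6 = -13, c_0 = M_0/2 = 0, d_0 = (M_1 - M_0)/(6h_0) = 4. So s'(0) = -13.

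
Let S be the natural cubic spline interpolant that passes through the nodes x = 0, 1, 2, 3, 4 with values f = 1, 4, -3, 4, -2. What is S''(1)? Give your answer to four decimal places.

-23.4643

With M_i denoting the second derivative at x_i, h_i = 1, 1, 1, 1, and Δ_i = (y_(i+1) − y_i)/h_i = 3, -7, 7, -6:
  1·M_0 + 4·M_1 + 1·M_2 = 6(Δ_1 - Δ_0) = -60
  1·M_1 + 4·M_2 + 1·M_3 = 6(Δ_2 - Δ_1) = 84
  1·M_2 + 4·M_3 + 1·M_4 = 6(Δ_3 - Δ_2) = -78
Natural end conditions: M_0 = M_4 = 0.
Hence M_0 = 0, M_1 = -657/28, M_2 = 237/7, M_3 = -783/28, M_4 = 0.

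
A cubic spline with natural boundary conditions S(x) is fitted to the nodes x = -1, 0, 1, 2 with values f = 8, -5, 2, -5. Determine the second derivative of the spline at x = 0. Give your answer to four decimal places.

Write M_i for S''(x_i). With h_i = 1, 1, 1 and divided differences Δ_i = -13, 7, -7, the continuity of S' gives the tridiagonal system
  1·M_0 + 4·M_1 + 1·M_2 = 6(Δ_1 - Δ_0) = 120
  1·M_1 + 4·M_2 + 1·M_3 = 6(Δ_2 - Δ_1) = -84
Natural end conditions: M_0 = M_3 = 0.
Solving: M_0 = 0, M_1 = 188/5, M_2 = -152/5, M_3 = 0.

37.6000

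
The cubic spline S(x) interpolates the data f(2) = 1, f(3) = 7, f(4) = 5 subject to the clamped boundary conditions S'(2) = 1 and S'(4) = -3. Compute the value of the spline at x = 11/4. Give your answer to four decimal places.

Write M_i for S''(x_i). With h_i = 1, 1 and divided differences Δ_i = 6, -2, the continuity of S' gives the tridiagonal system
  1·M_0 + 4·M_1 + 1·M_2 = 6(Δ_1 - Δ_0) = -48
Clamped end conditions give two more equations: 2h_0·M_0 + h_0·M_1 = 6(Δ_0 - S'(2)) = 30 and h_1·M_1 + 2h_1·M_2 = 6(S'(4) - Δ_1) = -6.
Solving the tridiagonal system: M_0 = 25, M_1 = -20, M_2 = 7.
On [2, 3], S(x) = 1 + 1·(x - 2) + 25/2·(x - 2)² - 15/2·(x - 2)³.
With (x - 2) = 3/4: S(11/4) = 719/128.

5.6172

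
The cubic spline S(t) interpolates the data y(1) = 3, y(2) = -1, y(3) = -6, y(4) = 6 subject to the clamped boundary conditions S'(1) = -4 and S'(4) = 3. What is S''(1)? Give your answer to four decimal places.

6.6667

Put M_i = S'' at the i-th knot. Here h = (1, 1, 1) and Δ = (-4, -5, 12), so the interior equations h_(i-1)·M_(i-1) + 2(h_(i-1)+h_i)·M_i + h_i·M_(i+1) = 6(Δ_i − Δ_(i-1)) read
  1·M_0 + 4·M_1 + 1·M_2 = 6(Δ_1 - Δ_0) = -6
  1·M_1 + 4·M_2 + 1·M_3 = 6(Δ_2 - Δ_1) = 102
Clamped end conditions give two more equations: 2h_0·M_0 + h_0·M_1 = 6(Δ_0 - S'(1)) = 0 and h_2·M_2 + 2h_2·M_3 = 6(S'(4) - Δ_2) = -54.
Solving: M_0 = 20/3, M_1 = -40/3, M_2 = 122/3, M_3 = -142/3.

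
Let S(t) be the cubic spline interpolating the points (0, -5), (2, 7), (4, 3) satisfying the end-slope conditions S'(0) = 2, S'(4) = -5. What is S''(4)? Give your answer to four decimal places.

-0.2500

With M_i denoting the second derivative at x_i, h_i = 2, 2, and Δ_i = (y_(i+1) − y_i)/h_i = 6, -2:
  2·M_0 + 8·M_1 + 2·M_2 = 6(Δ_1 - Δ_0) = -48
Clamped end conditions give two more equations: 2h_0·M_0 + h_0·M_1 = 6(Δ_0 - S'(0)) = 24 and h_1·M_1 + 2h_1·M_2 = 6(S'(4) - Δ_1) = -18.
Solving: M_0 = 41/4, M_1 = -17/2, M_2 = -1/4.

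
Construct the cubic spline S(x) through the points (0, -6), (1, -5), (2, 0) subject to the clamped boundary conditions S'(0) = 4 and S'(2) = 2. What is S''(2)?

Write m_i for S''(x_i). With h_i = 1, 1 and divided differences Δ_i = 1, 5, the continuity of S' gives the tridiagonal system
  1·m_0 + 4·m_1 + 1·m_2 = 6(Δ_1 - Δ_0) = 24
Clamped end conditions give two more equations: 2h_0·m_0 + h_0·m_1 = 6(Δ_0 - S'(0)) = -18 and h_1·m_1 + 2h_1·m_2 = 6(S'(2) - Δ_1) = -18.
Solving the tridiagonal system: m_0 = -16, m_1 = 14, m_2 = -16.

-16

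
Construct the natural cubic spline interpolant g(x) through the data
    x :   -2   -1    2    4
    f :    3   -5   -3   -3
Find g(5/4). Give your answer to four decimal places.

Put m_i = g'' at the i-th knot. Here h = (1, 3, 2) and Δ = (-8, 2/3, 0), so the interior equations h_(i-1)·m_(i-1) + 2(h_(i-1)+h_i)·m_i + h_i·m_(i+1) = 6(Δ_i − Δ_(i-1)) read
  1·m_0 + 8·m_1 + 3·m_2 = 6(Δ_1 - Δ_0) = 52
  3·m_1 + 10·m_2 + 2·m_3 = 6(Δ_2 - Δ_1) = -4
Natural end conditions: m_0 = m_3 = 0.
Forward elimination and back-substitution give m_0 = 0, m_1 = 532/71, m_2 = -188/71, m_3 = 0.
On [-1, 2], g(x) = -5 - 1172/213·(x + 1) + 266/71·(x + 1)² - 40/71·(x + 1)³.
With (x + 1) = 9/4: g(5/4) = -343/71.

-4.8310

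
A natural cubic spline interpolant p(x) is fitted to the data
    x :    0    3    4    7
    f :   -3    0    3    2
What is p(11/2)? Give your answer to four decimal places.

Write m_i for p''(x_i). With h_i = 3, 1, 3 and divided differences Δ_i = 1, 3, -1/3, the continuity of p' gives the tridiagonal system
  3·m_0 + 8·m_1 + 1·m_2 = 6(Δ_1 - Δ_0) = 12
  1·m_1 + 8·m_2 + 3·m_3 = 6(Δ_2 - Δ_1) = -20
Natural end conditions: m_0 = m_3 = 0.
Hence m_0 = 0, m_1 = 116/63, m_2 = -172/63, m_3 = 0.
On [4, 7], p(x) = 3 + 151/63·(x - 4) - 86/63·(x - 4)² + 86/567·(x - 4)³.
With (x - 4) = 3/2: p(11/2) = 113/28.

4.0357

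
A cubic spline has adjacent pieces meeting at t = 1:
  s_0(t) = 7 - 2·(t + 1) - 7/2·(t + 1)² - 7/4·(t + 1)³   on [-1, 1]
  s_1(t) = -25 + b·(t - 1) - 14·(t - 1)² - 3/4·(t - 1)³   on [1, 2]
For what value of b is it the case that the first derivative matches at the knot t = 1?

-37

s_0'(t) = -2 - 7·(t + 1) - 21/4·(t + 1)², so s_0'(1) = -37. On the right, s_1'(1) = b, so b = -37.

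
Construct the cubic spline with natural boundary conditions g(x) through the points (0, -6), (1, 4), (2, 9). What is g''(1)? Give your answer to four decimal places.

Let m_i = g''(x_i). Step sizes h_i = 1, 1; slopes of the chords Δ_i = (y_(i+1) - y_i)/h_i = 10, 5.
  1·m_0 + 4·m_1 + 1·m_2 = 6(Δ_1 - Δ_0) = -30
Natural end conditions: m_0 = m_2 = 0.
Solving: m_0 = 0, m_1 = -15/2, m_2 = 0.

-7.5000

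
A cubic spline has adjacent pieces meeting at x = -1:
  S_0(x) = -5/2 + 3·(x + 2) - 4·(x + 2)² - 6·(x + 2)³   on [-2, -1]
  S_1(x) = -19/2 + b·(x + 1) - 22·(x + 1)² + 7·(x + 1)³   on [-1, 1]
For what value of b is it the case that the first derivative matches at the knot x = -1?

-23

S_0'(x) = 3 - 8·(x + 2) - 18·(x + 2)², so S_0'(-1) = -23. On the right, S_1'(-1) = b, so b = -23.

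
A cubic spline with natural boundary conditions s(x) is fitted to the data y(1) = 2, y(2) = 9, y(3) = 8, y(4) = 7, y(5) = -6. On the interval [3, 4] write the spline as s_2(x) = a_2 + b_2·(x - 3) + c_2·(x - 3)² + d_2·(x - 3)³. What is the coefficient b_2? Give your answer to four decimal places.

Put m_i = s'' at the i-th knot. Here h = (1, 1, 1, 1) and Δ = (7, -1, -1, -13), so the interior equations h_(i-1)·m_(i-1) + 2(h_(i-1)+h_i)·m_i + h_i·m_(i+1) = 6(Δ_i − Δ_(i-1)) read
  1·m_0 + 4·m_1 + 1·m_2 = 6(Δ_1 - Δ_0) = -48
  1·m_1 + 4·m_2 + 1·m_3 = 6(Δ_2 - Δ_1) = 0
  1·m_2 + 4·m_3 + 1·m_4 = 6(Δ_3 - Δ_2) = -72
Natural end conditions: m_0 = m_4 = 0.
Solving: m_0 = 0, m_1 = -99/7, m_2 = 60/7, m_3 = -141/7, m_4 = 0.
On [3, 4], with s_2(x) = a_2 + b_2·(x - 3) + c_2·(x - 3)² + d_2·(x - 3)³: c_2 = m_2/2 = 30/7, d_2 = (m_3 - m_2)/(6h_2) = -67/14, b_2 = Δ_2 - h_2(2m_2 + m_3)/6 = -1/2.

-0.5000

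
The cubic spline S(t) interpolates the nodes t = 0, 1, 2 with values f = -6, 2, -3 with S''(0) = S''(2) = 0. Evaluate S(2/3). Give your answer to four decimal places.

0.5370

Let M_i = S''(x_i). Step sizes h_i = 1, 1; slopes of the chords Δ_i = (y_(i+1) - y_i)/h_i = 8, -5.
  1·M_0 + 4·M_1 + 1·M_2 = 6(Δ_1 - Δ_0) = -78
Natural end conditions: M_0 = M_2 = 0.
Solving the tridiagonal system: M_0 = 0, M_1 = -39/2, M_2 = 0.
On [0, 1], S(t) = -6 + 45/4·t + 0·t² - 13/4·t³.
With t = 2/3: S(2/3) = 29/54.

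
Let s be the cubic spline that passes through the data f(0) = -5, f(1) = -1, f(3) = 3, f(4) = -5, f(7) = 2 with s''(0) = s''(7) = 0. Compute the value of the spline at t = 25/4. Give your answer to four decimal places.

Let M_i = s''(x_i). Step sizes h_i = 1, 2, 1, 3; slopes of the chords Δ_i = (y_(i+1) - y_i)/h_i = 4, 2, -8, 7/3.
  1·M_0 + 6·M_1 + 2·M_2 = 6(Δ_1 - Δ_0) = -12
  2·M_1 + 6·M_2 + 1·M_3 = 6(Δ_2 - Δ_1) = -60
  1·M_2 + 8·M_3 + 3·M_4 = 6(Δ_3 - Δ_2) = 62
Natural end conditions: M_0 = M_4 = 0.
Solving the tridiagonal system: M_0 = 0, M_1 = 52/25, M_2 = -306/25, M_3 = 232/25, M_4 = 0.
On [4, 7], s(t) = -5 - 521/75·(t - 4) + 116/25·(t - 4)² - 116/225·(t - 4)³.
With (t - 4) = 9/4: s(25/4) = -241/80.

-3.0125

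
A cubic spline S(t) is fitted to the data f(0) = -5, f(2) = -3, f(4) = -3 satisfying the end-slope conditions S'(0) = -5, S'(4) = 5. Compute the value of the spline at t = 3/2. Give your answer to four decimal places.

-3.9922

Write m_i for S''(x_i). With h_i = 2, 2 and divided differences Δ_i = 1, 0, the continuity of S' gives the tridiagonal system
  2·m_0 + 8·m_1 + 2·m_2 = 6(Δ_1 - Δ_0) = -6
Clamped end conditions give two more equations: 2h_0·m_0 + h_0·m_1 = 6(Δ_0 - S'(0)) = 36 and h_1·m_1 + 2h_1·m_2 = 6(S'(4) - Δ_1) = 30.
Forward elimination and back-substitution give m_0 = 49/4, m_1 = -13/2, m_2 = 43/4.
On [0, 2], S(t) = -5 - 5·t + 49/8·t² - 25/16·t³.
With t = 3/2: S(3/2) = -511/128.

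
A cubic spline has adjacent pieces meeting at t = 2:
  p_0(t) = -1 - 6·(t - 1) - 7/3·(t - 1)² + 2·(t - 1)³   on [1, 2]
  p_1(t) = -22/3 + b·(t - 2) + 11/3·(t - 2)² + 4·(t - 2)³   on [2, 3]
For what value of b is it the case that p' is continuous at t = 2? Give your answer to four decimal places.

p_0'(t) = -6 - 14/3·(t - 1) + 6·(t - 1)², so p_0'(2) = -14/3. On the right, p_1'(2) = b, so b = -14/3.

-4.6667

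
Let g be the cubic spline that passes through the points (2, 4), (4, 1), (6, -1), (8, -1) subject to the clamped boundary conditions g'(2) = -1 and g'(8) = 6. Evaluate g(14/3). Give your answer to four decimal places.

0.4370

Let σ_i = g''(x_i). Step sizes h_i = 2, 2, 2; slopes of the chords Δ_i = (y_(i+1) - y_i)/h_i = -3/2, -1, 0.
  2·σ_0 + 8·σ_1 + 2·σ_2 = 6(Δ_1 - Δ_0) = 3
  2·σ_1 + 8·σ_2 + 2·σ_3 = 6(Δ_2 - Δ_1) = 6
Clamped end conditions give two more equations: 2h_0·σ_0 + h_0·σ_1 = 6(Δ_0 - g'(2)) = -3 and h_2·σ_2 + 2h_2·σ_3 = 6(g'(8) - Δ_2) = 36.
Hence σ_0 = -41/30, σ_1 = 37/30, σ_2 = -31/15, σ_3 = 301/30.
On [4, 6], g(t) = 1 - 17/15·(t - 4) + 37/60·(t - 4)² - 11/40·(t - 4)³.
With (t - 4) = 2/3: g(14/3) = 59/135.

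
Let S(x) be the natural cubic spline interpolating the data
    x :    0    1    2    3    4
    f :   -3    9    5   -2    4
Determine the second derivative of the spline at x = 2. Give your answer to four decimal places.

-3.8571

With σ_i denoting the second derivative at x_i, h_i = 1, 1, 1, 1, and Δ_i = (y_(i+1) − y_i)/h_i = 12, -4, -7, 6:
  1·σ_0 + 4·σ_1 + 1·σ_2 = 6(Δ_1 - Δ_0) = -96
  1·σ_1 + 4·σ_2 + 1·σ_3 = 6(Δ_2 - Δ_1) = -18
  1·σ_2 + 4·σ_3 + 1·σ_4 = 6(Δ_3 - Δ_2) = 78
Natural end conditions: σ_0 = σ_4 = 0.
Hence σ_0 = 0, σ_1 = -645/28, σ_2 = -27/7, σ_3 = 573/28, σ_4 = 0.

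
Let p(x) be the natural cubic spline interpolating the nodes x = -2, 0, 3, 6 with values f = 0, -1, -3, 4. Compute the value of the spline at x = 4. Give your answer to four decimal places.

Let M_i = p''(x_i). Step sizes h_i = 2, 3, 3; slopes of the chords Δ_i = (y_(i+1) - y_i)/h_i = -1/2, -2/3, 7/3.
  2·M_0 + 10·M_1 + 3·M_2 = 6(Δ_1 - Δ_0) = -1
  3·M_1 + 12·M_2 + 3·M_3 = 6(Δ_2 - Δ_1) = 18
Natural end conditions: M_0 = M_3 = 0.
Hence M_0 = 0, M_1 = -22/37, M_2 = 61/37, M_3 = 0.
On [3, 6], p(x) = -3 + 76/111·(x - 3) + 61/74·(x - 3)² - 61/666·(x - 3)³.
With (x - 3) = 1: p(4) = -527/333.

-1.5826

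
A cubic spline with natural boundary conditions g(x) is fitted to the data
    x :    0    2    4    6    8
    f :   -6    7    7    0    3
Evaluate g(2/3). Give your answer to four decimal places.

With M_i denoting the second derivative at x_i, h_i = 2, 2, 2, 2, and Δ_i = (y_(i+1) − y_i)/h_i = 13/2, 0, -7/2, 3/2:
  2·M_0 + 8·M_1 + 2·M_2 = 6(Δ_1 - Δ_0) = -39
  2·M_1 + 8·M_2 + 2·M_3 = 6(Δ_2 - Δ_1) = -21
  2·M_2 + 8·M_3 + 2·M_4 = 6(Δ_3 - Δ_2) = 30
Natural end conditions: M_0 = M_4 = 0.
Solving: M_0 = 0, M_1 = -471/112, M_2 = -75/28, M_3 = 495/112, M_4 = 0.
On [0, 2], g(x) = -6 + 885/112·x + 0·x² - 157/448·x³.
With x = 2/3: g(2/3) = -158/189.

-0.8360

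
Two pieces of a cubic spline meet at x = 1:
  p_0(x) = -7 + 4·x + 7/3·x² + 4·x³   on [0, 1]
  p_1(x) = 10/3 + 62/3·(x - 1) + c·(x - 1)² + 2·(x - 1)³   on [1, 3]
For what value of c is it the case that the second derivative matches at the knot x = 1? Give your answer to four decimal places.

14.3333

p_0''(x) = 14/3 + 24·x, so p_0''(1) = 86/3. On the right, p_1''(1) = 2c, so c = 43/3.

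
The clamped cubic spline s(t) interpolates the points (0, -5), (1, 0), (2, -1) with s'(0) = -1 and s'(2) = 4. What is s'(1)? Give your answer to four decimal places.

2.2500

Put M_i = s'' at the i-th knot. Here h = (1, 1) and Δ = (5, -1), so the interior equations h_(i-1)·M_(i-1) + 2(h_(i-1)+h_i)·M_i + h_i·M_(i+1) = 6(Δ_i − Δ_(i-1)) read
  1·M_0 + 4·M_1 + 1·M_2 = 6(Δ_1 - Δ_0) = -36
Clamped end conditions give two more equations: 2h_0·M_0 + h_0·M_1 = 6(Δ_0 - s'(0)) = 36 and h_1·M_1 + 2h_1·M_2 = 6(s'(2) - Δ_1) = 30.
Solving: M_0 = 59/2, M_1 = -23, M_2 = 53/2.
On [1, 2], s'(t) = b_1 + 2c_1·(t - 1) + 3d_1·(t - 1)² with b_1 = Δ_1 - h_1(2M_1 + M_2)/6 = 9/4, c_1 = M_1/2 = -23/2, d_1 = (M_2 - M_1)/(6h_1) = 33/4. So s'(1) = 9/4.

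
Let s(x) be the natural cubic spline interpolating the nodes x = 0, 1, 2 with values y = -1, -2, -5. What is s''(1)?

-3

Write σ_i for s''(x_i). With h_i = 1, 1 and divided differences Δ_i = -1, -3, the continuity of s' gives the tridiagonal system
  1·σ_0 + 4·σ_1 + 1·σ_2 = 6(Δ_1 - Δ_0) = -12
Natural end conditions: σ_0 = σ_2 = 0.
Forward elimination and back-substitution give σ_0 = 0, σ_1 = -3, σ_2 = 0.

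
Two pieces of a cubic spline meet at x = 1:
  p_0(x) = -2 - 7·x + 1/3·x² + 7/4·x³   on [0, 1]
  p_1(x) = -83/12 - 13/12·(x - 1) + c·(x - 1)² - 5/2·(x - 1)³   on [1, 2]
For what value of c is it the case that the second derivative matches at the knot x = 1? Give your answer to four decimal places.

5.5833

p_0''(x) = 2/3 + 21/2·x, so p_0''(1) = 67/6. On the right, p_1''(1) = 2c, so c = 67/12.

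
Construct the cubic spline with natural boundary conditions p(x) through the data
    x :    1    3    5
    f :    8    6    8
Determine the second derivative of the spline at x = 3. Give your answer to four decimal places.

1.5000

Put m_i = p'' at the i-th knot. Here h = (2, 2) and Δ = (-1, 1), so the interior equations h_(i-1)·m_(i-1) + 2(h_(i-1)+h_i)·m_i + h_i·m_(i+1) = 6(Δ_i − Δ_(i-1)) read
  2·m_0 + 8·m_1 + 2·m_2 = 6(Δ_1 - Δ_0) = 12
Natural end conditions: m_0 = m_2 = 0.
Solving: m_0 = 0, m_1 = 3/2, m_2 = 0.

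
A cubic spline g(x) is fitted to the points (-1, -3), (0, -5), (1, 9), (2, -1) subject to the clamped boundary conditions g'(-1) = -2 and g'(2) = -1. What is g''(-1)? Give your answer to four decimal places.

-22.5333

With σ_i denoting the second derivative at x_i, h_i = 1, 1, 1, and Δ_i = (y_(i+1) − y_i)/h_i = -2, 14, -10:
  1·σ_0 + 4·σ_1 + 1·σ_2 = 6(Δ_1 - Δ_0) = 96
  1·σ_1 + 4·σ_2 + 1·σ_3 = 6(Δ_2 - Δ_1) = -144
Clamped end conditions give two more equations: 2h_0·σ_0 + h_0·σ_1 = 6(Δ_0 - g'(-1)) = 0 and h_2·σ_2 + 2h_2·σ_3 = 6(g'(2) - Δ_2) = 54.
Solving: σ_0 = -338/15, σ_1 = 676/15, σ_2 = -926/15, σ_3 = 868/15.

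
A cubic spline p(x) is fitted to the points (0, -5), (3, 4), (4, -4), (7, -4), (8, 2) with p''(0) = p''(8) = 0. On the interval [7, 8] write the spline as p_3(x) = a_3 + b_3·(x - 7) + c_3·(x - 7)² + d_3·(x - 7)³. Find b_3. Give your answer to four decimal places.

With m_i denoting the second derivative at x_i, h_i = 3, 1, 3, 1, and Δ_i = (y_(i+1) − y_i)/h_i = 3, -8, 0, 6:
  3·m_0 + 8·m_1 + 1·m_2 = 6(Δ_1 - Δ_0) = -66
  1·m_1 + 8·m_2 + 3·m_3 = 6(Δ_2 - Δ_1) = 48
  3·m_2 + 8·m_3 + 1·m_4 = 6(Δ_3 - Δ_2) = 36
Natural end conditions: m_0 = m_4 = 0.
Forward elimination and back-substitution give m_0 = 0, m_1 = -217/24, m_2 = 19/3, m_3 = 17/8, m_4 = 0.
On [7, 8], with p_3(x) = a_3 + b_3·(x - 7) + c_3·(x - 7)² + d_3·(x - 7)³: c_3 = m_3/2 = 17/16, d_3 = (m_4 - m_3)/(6h_3) = -17/48, b_3 = Δ_3 - h_3(2m_3 + m_4)/6 = 127/24.

5.2917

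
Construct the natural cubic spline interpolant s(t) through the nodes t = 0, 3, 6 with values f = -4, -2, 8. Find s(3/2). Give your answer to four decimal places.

Put M_i = s'' at the i-th knot. Here h = (3, 3) and Δ = (2/3, 10/3), so the interior equations h_(i-1)·M_(i-1) + 2(h_(i-1)+h_i)·M_i + h_i·M_(i+1) = 6(Δ_i − Δ_(i-1)) read
  3·M_0 + 12·M_1 + 3·M_2 = 6(Δ_1 - Δ_0) = 16
Natural end conditions: M_0 = M_2 = 0.
Solving: M_0 = 0, M_1 = 4/3, M_2 = 0.
On [0, 3], s(t) = -4 + 0·t + 0·t² + 2/27·t³.
With t = 3/2: s(3/2) = -15/4.

-3.7500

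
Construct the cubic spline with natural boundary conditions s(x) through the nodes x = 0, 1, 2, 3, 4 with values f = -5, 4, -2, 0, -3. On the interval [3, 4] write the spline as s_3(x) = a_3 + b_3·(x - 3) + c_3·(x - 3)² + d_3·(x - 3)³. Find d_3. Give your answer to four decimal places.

Write M_i for s''(x_i). With h_i = 1, 1, 1, 1 and divided differences Δ_i = 9, -6, 2, -3, the continuity of s' gives the tridiagonal system
  1·M_0 + 4·M_1 + 1·M_2 = 6(Δ_1 - Δ_0) = -90
  1·M_1 + 4·M_2 + 1·M_3 = 6(Δ_2 - Δ_1) = 48
  1·M_2 + 4·M_3 + 1·M_4 = 6(Δ_3 - Δ_2) = -30
Natural end conditions: M_0 = M_4 = 0.
Solving the tridiagonal system: M_0 = 0, M_1 = -393/14, M_2 = 156/7, M_3 = -183/14, M_4 = 0.
On [3, 4], with s_3(x) = a_3 + b_3·(x - 3) + c_3·(x - 3)² + d_3·(x - 3)³: c_3 = M_3/2 = -183/28, d_3 = (M_4 - M_3)/(6h_3) = 61/28, b_3 = Δ_3 - h_3(2M_3 + M_4)/6 = 19/14.

2.1786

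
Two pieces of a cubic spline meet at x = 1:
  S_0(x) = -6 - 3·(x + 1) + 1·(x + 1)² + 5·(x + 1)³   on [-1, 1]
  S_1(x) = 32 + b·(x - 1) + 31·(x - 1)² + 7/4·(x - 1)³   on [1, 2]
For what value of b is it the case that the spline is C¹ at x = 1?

61

S_0'(x) = -3 + 2·(x + 1) + 15·(x + 1)², so S_0'(1) = 61. On the right, S_1'(1) = b, so b = 61.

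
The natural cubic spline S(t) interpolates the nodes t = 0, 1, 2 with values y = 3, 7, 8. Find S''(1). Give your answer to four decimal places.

Put M_i = S'' at the i-th knot. Here h = (1, 1) and Δ = (4, 1), so the interior equations h_(i-1)·M_(i-1) + 2(h_(i-1)+h_i)·M_i + h_i·M_(i+1) = 6(Δ_i − Δ_(i-1)) read
  1·M_0 + 4·M_1 + 1·M_2 = 6(Δ_1 - Δ_0) = -18
Natural end conditions: M_0 = M_2 = 0.
Solving: M_0 = 0, M_1 = -9/2, M_2 = 0.

-4.5000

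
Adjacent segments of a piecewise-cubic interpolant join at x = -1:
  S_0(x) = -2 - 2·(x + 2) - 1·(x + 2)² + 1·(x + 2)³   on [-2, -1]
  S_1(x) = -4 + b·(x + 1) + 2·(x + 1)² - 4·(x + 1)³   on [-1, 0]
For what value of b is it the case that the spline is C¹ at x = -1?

-1

S_0'(x) = -2 - 2·(x + 2) + 3·(x + 2)², so S_0'(-1) = -1. On the right, S_1'(-1) = b, so b = -1.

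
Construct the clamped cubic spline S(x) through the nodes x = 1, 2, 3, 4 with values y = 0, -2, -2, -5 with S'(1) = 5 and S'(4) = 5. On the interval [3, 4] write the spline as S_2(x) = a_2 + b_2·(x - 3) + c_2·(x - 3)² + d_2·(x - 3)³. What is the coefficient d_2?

8

Put M_i = S'' at the i-th knot. Here h = (1, 1, 1) and Δ = (-2, 0, -3), so the interior equations h_(i-1)·M_(i-1) + 2(h_(i-1)+h_i)·M_i + h_i·M_(i+1) = 6(Δ_i − Δ_(i-1)) read
  1·M_0 + 4·M_1 + 1·M_2 = 6(Δ_1 - Δ_0) = 12
  1·M_1 + 4·M_2 + 1·M_3 = 6(Δ_2 - Δ_1) = -18
Clamped end conditions give two more equations: 2h_0·M_0 + h_0·M_1 = 6(Δ_0 - S'(1)) = -42 and h_2·M_2 + 2h_2·M_3 = 6(S'(4) - Δ_2) = 48.
Forward elimination and back-substitution give M_0 = -28, M_1 = 14, M_2 = -16, M_3 = 32.
On [3, 4], with S_2(x) = a_2 + b_2·(x - 3) + c_2·(x - 3)² + d_2·(x - 3)³: c_2 = M_2/2 = -8, d_2 = (M_3 - M_2)/(6h_2) = 8, b_2 = Δ_2 - h_2(2M_2 + M_3)/6 = -3.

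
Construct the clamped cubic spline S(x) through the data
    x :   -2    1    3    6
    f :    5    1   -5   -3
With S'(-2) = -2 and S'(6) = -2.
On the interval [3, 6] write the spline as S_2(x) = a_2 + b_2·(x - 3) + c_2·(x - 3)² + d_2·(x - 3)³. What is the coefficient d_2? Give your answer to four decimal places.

Write m_i for S''(x_i). With h_i = 3, 2, 3 and divided differences Δ_i = -4/3, -3, 2/3, the continuity of S' gives the tridiagonal system
  3·m_0 + 10·m_1 + 2·m_2 = 6(Δ_1 - Δ_0) = -10
  2·m_1 + 10·m_2 + 3·m_3 = 6(Δ_2 - Δ_1) = 22
Clamped end conditions give two more equations: 2h_0·m_0 + h_0·m_1 = 6(Δ_0 - S'(-2)) = 4 and h_2·m_2 + 2h_2·m_3 = 6(S'(6) - Δ_2) = -16.
Solving: m_0 = 506/273, m_1 = -216/91, m_2 = 372/91, m_3 = -1286/273.
On [3, 6], with S_2(x) = a_2 + b_2·(x - 3) + c_2·(x - 3)² + d_2·(x - 3)³: c_2 = m_2/2 = 186/91, d_2 = (m_3 - m_2)/(6h_2) = -1201/2457, b_2 = Δ_2 - h_2(2m_2 + m_3)/6 = -97/91.

-0.4888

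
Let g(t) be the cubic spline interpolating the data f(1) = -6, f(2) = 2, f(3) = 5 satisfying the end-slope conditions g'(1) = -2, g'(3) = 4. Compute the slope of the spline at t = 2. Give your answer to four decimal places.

7.7500

Put m_i = g'' at the i-th knot. Here h = (1, 1) and Δ = (8, 3), so the interior equations h_(i-1)·m_(i-1) + 2(h_(i-1)+h_i)·m_i + h_i·m_(i+1) = 6(Δ_i − Δ_(i-1)) read
  1·m_0 + 4·m_1 + 1·m_2 = 6(Δ_1 - Δ_0) = -30
Clamped end conditions give two more equations: 2h_0·m_0 + h_0·m_1 = 6(Δ_0 - g'(1)) = 60 and h_1·m_1 + 2h_1·m_2 = 6(g'(3) - Δ_1) = 6.
Hence m_0 = 81/2, m_1 = -21, m_2 = 27/2.
On [2, 3], g'(t) = b_1 + 2c_1·(t - 2) + 3d_1·(t - 2)² with b_1 = Δ_1 - h_1(2m_1 + m_2)/6 = 31/4, c_1 = m_1/2 = -21/2, d_1 = (m_2 - m_1)/(6h_1) = 23/4. So g'(2) = 31/4.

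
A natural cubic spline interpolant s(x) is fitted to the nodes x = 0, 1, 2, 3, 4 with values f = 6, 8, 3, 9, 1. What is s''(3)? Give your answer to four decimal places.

Write M_i for s''(x_i). With h_i = 1, 1, 1, 1 and divided differences Δ_i = 2, -5, 6, -8, the continuity of s' gives the tridiagonal system
  1·M_0 + 4·M_1 + 1·M_2 = 6(Δ_1 - Δ_0) = -42
  1·M_1 + 4·M_2 + 1·M_3 = 6(Δ_2 - Δ_1) = 66
  1·M_2 + 4·M_3 + 1·M_4 = 6(Δ_3 - Δ_2) = -84
Natural end conditions: M_0 = M_4 = 0.
Hence M_0 = 0, M_1 = -489/28, M_2 = 195/7, M_3 = -783/28, M_4 = 0.

-27.9643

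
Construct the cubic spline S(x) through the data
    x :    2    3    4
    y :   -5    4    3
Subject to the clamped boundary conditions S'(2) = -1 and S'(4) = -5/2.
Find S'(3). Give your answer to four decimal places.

6.8750

Put σ_i = S'' at the i-th knot. Here h = (1, 1) and Δ = (9, -1), so the interior equations h_(i-1)·σ_(i-1) + 2(h_(i-1)+h_i)·σ_i + h_i·σ_(i+1) = 6(Δ_i − Δ_(i-1)) read
  1·σ_0 + 4·σ_1 + 1·σ_2 = 6(Δ_1 - Δ_0) = -60
Clamped end conditions give two more equations: 2h_0·σ_0 + h_0·σ_1 = 6(Δ_0 - S'(2)) = 60 and h_1·σ_1 + 2h_1·σ_2 = 6(S'(4) - Δ_1) = -9.
Forward elimination and back-substitution give σ_0 = 177/4, σ_1 = -57/2, σ_2 = 39/4.
On [3, 4], S'(x) = b_1 + 2c_1·(x - 3) + 3d_1·(x - 3)² with b_1 = Δ_1 - h_1(2σ_1 + σ_2)/6 = 55/8, c_1 = σ_1/2 = -57/4, d_1 = (σ_2 - σ_1)/(6h_1) = 51/8. So S'(3) = 55/8.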